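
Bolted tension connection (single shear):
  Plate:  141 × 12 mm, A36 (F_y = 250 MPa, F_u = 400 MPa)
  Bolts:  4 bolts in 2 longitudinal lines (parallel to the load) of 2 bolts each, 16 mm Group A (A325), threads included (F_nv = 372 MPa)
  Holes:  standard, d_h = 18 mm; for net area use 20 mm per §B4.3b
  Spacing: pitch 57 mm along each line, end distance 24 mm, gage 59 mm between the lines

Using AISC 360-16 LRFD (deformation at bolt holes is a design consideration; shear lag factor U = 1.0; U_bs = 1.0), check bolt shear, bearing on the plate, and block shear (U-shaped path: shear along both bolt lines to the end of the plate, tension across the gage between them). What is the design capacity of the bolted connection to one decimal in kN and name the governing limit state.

Bolt shear: A_b = π(16)²/4 = 201.06 mm². φR_n = 0.75 × 372 × 201.06 × 4 × 1 = 224.4 kN.
Bearing (12 mm plate, F_u = 400 MPa): end bolts L_c = 24 − 18/2 = 15, R_n = min(1.2×15×12×400, 2.4×16×12×400) = 86.4 kN/bolt; interior L_c = 57 − 18 = 39, R_n = 184.32 kN/bolt. φR_n = 0.75 × (2×86.4 + 2×184.32) = 406.1 kN.
Block shear: shear path 2×[24+1×57] = 2×81 mm, A_gv = 1944, A_nv = 2×(81 − 1.5×20)×12 = 1224 mm²; tension across gage: (59 − 1×20)×12 = 468 mm². R_n = min(0.6×400×1224, 0.6×250×1944) + 1.0×400×468 = min(293.76, 291.6) + 187.2 = 478.8 kN. φR_n = 0.75 × 478.8 = 359.1 kN.
Governing: min(224.4, 406.1, 359.1) = 224.4 kN → bolt shear.

224.4 kN (bolt shear governs)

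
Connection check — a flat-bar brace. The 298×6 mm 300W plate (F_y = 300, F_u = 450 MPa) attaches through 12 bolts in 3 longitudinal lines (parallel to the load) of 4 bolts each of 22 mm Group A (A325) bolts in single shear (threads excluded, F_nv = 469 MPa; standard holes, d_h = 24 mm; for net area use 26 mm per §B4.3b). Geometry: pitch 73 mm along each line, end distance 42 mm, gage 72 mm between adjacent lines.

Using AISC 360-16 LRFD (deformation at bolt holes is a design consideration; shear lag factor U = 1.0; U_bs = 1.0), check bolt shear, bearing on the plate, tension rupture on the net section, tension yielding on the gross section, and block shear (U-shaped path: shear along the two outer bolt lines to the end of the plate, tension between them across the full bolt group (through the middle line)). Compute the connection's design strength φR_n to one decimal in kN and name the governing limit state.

445.5 kN (net-section rupture governs)

Bolt shear: A_b = π(22)²/4 = 380.13 mm². φR_n = 0.75 × 469 × 380.13 × 12 × 1 = 1604.5 kN.
Bearing (6 mm plate, F_u = 450 MPa): end bolts L_c = 42 − 24/2 = 30, R_n = min(1.2×30×6×450, 2.4×22×6×450) = 97.2 kN/bolt; interior L_c = 73 − 24 = 49, R_n = 142.56 kN/bolt. φR_n = 0.75 × (3×97.2 + 9×142.56) = 1181.0 kN.
Tension rupture (net): A_n = (298 − 3×26)×6 = 1320 mm² (U = 1.0, A_e = A_n). φR_n = 0.75 × 450 × 1320 = 445.5 kN.
Tension yield (gross): A_g = 298×6 = 1788 mm². φR_n = 0.90 × 300 × 1788 = 482.8 kN.
Block shear: shear path 2×[42+3×73] = 2×261 mm, A_gv = 3132, A_nv = 2×(261 − 3.5×26)×6 = 2040 mm²; tension across gage: (144 − 2×26)×6 = 552 mm². R_n = min(0.6×450×2040, 0.6×300×3132) + 1.0×450×552 = min(550.8, 563.76) + 248.4 = 799.2 kN. φR_n = 0.75 × 799.2 = 599.4 kN.
Governing: min(1604.5, 1181.0, 445.5, 482.8, 599.4) = 445.5 kN → net-section rupture.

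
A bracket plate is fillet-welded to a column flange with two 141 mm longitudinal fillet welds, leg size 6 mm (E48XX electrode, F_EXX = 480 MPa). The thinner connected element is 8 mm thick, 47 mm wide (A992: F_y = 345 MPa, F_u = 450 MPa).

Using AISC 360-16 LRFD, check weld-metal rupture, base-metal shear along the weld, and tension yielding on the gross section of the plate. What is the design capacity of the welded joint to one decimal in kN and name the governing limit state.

Weld metal: throat = 0.707×6 = 4.242 mm, L = 2×141 = 282 mm. φR_n = 0.75 × 0.6 × 480 × 4.242 × 282 = 258.4 kN.
Base metal shear (8 mm plate): yield φR_n = 1.0×0.6×345×8×282 = 467.0 kN; rupture φR_n = 0.75×0.6×450×8×282 = 456.8 kN; take 456.8 kN (rupture).
Tension yield (gross): A_g = 47×8 = 376 mm². φR_n = 0.90 × 345 × 376 = 116.7 kN.
Governing: min(258.4, 456.8, 116.7) = 116.7 kN → gross-section yield.

116.7 kN (gross-section yield governs)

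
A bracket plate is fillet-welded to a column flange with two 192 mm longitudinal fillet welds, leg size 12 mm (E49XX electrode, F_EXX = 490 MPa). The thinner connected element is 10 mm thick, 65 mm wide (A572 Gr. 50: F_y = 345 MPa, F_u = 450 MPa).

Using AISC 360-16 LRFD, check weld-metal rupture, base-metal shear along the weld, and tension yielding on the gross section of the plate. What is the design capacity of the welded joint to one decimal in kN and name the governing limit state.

Weld metal: throat = 0.707×12 = 8.484 mm, L = 2×192 = 384 mm. φR_n = 0.75 × 0.6 × 490 × 8.484 × 384 = 718.4 kN.
Base metal shear (10 mm plate): yield φR_n = 1.0×0.6×345×10×384 = 794.9 kN; rupture φR_n = 0.75×0.6×450×10×384 = 777.6 kN; take 777.6 kN (rupture).
Tension yield (gross): A_g = 65×10 = 650 mm². φR_n = 0.90 × 345 × 650 = 201.8 kN.
Governing: min(718.4, 777.6, 201.8) = 201.8 kN → gross-section yield.

201.8 kN (gross-section yield governs)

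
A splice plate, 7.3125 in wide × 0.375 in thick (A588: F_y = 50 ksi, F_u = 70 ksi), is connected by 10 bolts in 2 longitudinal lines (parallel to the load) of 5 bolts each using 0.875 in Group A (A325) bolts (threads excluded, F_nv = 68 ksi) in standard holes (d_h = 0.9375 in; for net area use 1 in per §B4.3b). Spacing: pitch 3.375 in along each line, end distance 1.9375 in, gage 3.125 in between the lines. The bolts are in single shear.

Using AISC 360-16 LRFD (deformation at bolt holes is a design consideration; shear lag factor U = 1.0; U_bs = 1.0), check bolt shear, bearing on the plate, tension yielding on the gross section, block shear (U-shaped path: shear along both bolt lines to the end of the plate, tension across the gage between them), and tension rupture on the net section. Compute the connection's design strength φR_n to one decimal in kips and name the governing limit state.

Bolt shear: A_b = π(0.875)²/4 = 0.60132 in². φR_n = 0.75 × 68 × 0.60132 × 10 × 1 = 306.7 kips.
Bearing (0.375 in plate, F_u = 70 ksi): end bolts L_c = 1.9375 − 0.9375/2 = 1.46875, R_n = min(1.2×1.46875×0.375×70, 2.4×0.875×0.375×70) = 46.266 kips/bolt; interior L_c = 3.375 − 0.9375 = 2.4375, R_n = 55.125 kips/bolt. φR_n = 0.75 × (2×46.266 + 8×55.125) = 400.1 kips.
Tension yield (gross): A_g = 7.3125×0.375 = 2.7422 in². φR_n = 0.90 × 50 × 2.7422 = 123.4 kips.
Block shear: shear path 2×[1.9375+4×3.375] = 2×15.4375 in, A_gv = 11.578, A_nv = 2×(15.4375 − 4.5×1)×0.375 = 8.2031 in²; tension across gage: (3.125 − 1×1)×0.375 = 0.79688 in². R_n = min(0.6×70×8.2031, 0.6×50×11.578) + 1.0×70×0.79688 = min(344.53, 347.34) + 55.782 = 400.31 kips. φR_n = 0.75 × 400.31 = 300.2 kips.
Tension rupture (net): A_n = (7.3125 − 2×1)×0.375 = 1.9922 in² (U = 1.0, A_e = A_n). φR_n = 0.75 × 70 × 1.9922 = 104.6 kips.
Governing: min(306.7, 400.1, 123.4, 300.2, 104.6) = 104.6 kips → net-section rupture.

104.6 kips (net-section rupture governs)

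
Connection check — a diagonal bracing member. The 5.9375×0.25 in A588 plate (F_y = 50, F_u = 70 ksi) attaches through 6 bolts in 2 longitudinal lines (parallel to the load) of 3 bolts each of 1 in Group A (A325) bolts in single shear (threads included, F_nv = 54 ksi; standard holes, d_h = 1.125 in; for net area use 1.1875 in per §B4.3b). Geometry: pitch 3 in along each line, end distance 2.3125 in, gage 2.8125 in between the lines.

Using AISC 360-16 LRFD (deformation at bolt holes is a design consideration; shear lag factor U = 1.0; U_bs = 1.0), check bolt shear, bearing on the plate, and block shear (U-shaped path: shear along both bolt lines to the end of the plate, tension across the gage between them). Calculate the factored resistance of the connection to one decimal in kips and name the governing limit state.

105.5 kips (block shear governs)

Bolt shear: A_b = π(1)²/4 = 0.7854 in². φR_n = 0.75 × 54 × 0.7854 × 6 × 1 = 190.9 kips.
Bearing (0.25 in plate, F_u = 70 ksi): end bolts L_c = 2.3125 − 1.125/2 = 1.75, R_n = min(1.2×1.75×0.25×70, 2.4×1×0.25×70) = 36.75 kips/bolt; interior L_c = 3 − 1.125 = 1.875, R_n = 39.375 kips/bolt. φR_n = 0.75 × (2×36.75 + 4×39.375) = 173.3 kips.
Block shear: shear path 2×[2.3125+2×3] = 2×8.3125 in, A_gv = 4.1563, A_nv = 2×(8.3125 − 2.5×1.1875)×0.25 = 2.6719 in²; tension across gage: (2.8125 − 1×1.1875)×0.25 = 0.40625 in². R_n = min(0.6×70×2.6719, 0.6×50×4.1563) + 1.0×70×0.40625 = min(112.22, 124.69) + 28.438 = 140.66 kips. φR_n = 0.75 × 140.66 = 105.5 kips.
Governing: min(190.9, 173.3, 105.5) = 105.5 kips → block shear.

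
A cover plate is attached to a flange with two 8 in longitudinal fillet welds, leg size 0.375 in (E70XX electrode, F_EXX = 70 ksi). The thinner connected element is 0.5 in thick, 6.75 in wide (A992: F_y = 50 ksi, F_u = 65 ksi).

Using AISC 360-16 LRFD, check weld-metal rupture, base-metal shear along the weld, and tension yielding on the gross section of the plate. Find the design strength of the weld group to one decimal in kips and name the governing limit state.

133.6 kips (weld metal governs)

Weld metal: throat = 0.707×0.375 = 0.26513 in, L = 2×8 = 16 in. φR_n = 0.75 × 0.6 × 70 × 0.26513 × 16 = 133.6 kips.
Base metal shear (0.5 in plate): yield φR_n = 1.0×0.6×50×0.5×16 = 240.0 kips; rupture φR_n = 0.75×0.6×65×0.5×16 = 234.0 kips; take 234.0 kips (rupture).
Tension yield (gross): A_g = 6.75×0.5 = 3.375 in². φR_n = 0.90 × 50 × 3.375 = 151.9 kips.
Governing: min(133.6, 234.0, 151.9) = 133.6 kips → weld metal.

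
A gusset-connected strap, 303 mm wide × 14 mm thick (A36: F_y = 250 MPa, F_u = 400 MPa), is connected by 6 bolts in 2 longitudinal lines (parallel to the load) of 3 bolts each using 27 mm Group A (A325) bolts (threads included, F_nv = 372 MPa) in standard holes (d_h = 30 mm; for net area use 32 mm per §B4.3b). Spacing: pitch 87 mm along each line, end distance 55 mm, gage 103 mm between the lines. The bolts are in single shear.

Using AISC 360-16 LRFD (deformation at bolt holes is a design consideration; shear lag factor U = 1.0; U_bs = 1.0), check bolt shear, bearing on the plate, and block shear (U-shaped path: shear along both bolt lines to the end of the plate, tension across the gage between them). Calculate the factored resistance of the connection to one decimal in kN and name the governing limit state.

Bolt shear: A_b = π(27)²/4 = 572.56 mm². φR_n = 0.75 × 372 × 572.56 × 6 × 1 = 958.5 kN.
Bearing (14 mm plate, F_u = 400 MPa): end bolts L_c = 55 − 30/2 = 40, R_n = min(1.2×40×14×400, 2.4×27×14×400) = 268.8 kN/bolt; interior L_c = 87 − 30 = 57, R_n = 362.88 kN/bolt. φR_n = 0.75 × (2×268.8 + 4×362.88) = 1491.8 kN.
Block shear: shear path 2×[55+2×87] = 2×229 mm, A_gv = 6412, A_nv = 2×(229 − 2.5×32)×14 = 4172 mm²; tension across gage: (103 − 1×32)×14 = 994 mm². R_n = min(0.6×400×4172, 0.6×250×6412) + 1.0×400×994 = min(1001.3, 961.8) + 397.6 = 1359.4 kN. φR_n = 0.75 × 1359.4 = 1019.6 kN.
Governing: min(958.5, 1491.8, 1019.6) = 958.5 kN → bolt shear.

958.5 kN (bolt shear governs)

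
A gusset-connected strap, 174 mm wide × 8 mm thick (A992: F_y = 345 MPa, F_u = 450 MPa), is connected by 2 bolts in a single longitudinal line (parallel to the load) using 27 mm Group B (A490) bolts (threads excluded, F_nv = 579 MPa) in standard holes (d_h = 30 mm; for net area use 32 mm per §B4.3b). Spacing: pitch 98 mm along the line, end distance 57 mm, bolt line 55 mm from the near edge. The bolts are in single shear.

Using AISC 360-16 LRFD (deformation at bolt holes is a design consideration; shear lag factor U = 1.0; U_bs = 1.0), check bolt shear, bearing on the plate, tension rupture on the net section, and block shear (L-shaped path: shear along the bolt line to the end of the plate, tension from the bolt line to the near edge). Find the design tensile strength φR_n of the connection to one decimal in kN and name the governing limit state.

278.6 kN (block shear governs)

Bolt shear: A_b = π(27)²/4 = 572.56 mm². φR_n = 0.75 × 579 × 572.56 × 2 × 1 = 497.3 kN.
Bearing (8 mm plate, F_u = 450 MPa): end bolts L_c = 57 − 30/2 = 42, R_n = min(1.2×42×8×450, 2.4×27×8×450) = 181.44 kN/bolt; interior L_c = 98 − 30 = 68, R_n = 233.28 kN/bolt. φR_n = 0.75 × (1×181.44 + 1×233.28) = 311.0 kN.
Tension rupture (net): A_n = (174 − 1×32)×8 = 1136 mm² (U = 1.0, A_e = A_n). φR_n = 0.75 × 450 × 1136 = 383.4 kN.
Block shear: shear path 1×[57+1×98] = 1×155 mm, A_gv = 1240, A_nv = 1×(155 − 1.5×32)×8 = 856 mm²; tension to near edge: (55 − 0.5×32)×8 = 312 mm². R_n = min(0.6×450×856, 0.6×345×1240) + 1.0×450×312 = min(231.12, 256.68) + 140.4 = 371.52 kN. φR_n = 0.75 × 371.52 = 278.6 kN.
Governing: min(497.3, 311.0, 383.4, 278.6) = 278.6 kN → block shear.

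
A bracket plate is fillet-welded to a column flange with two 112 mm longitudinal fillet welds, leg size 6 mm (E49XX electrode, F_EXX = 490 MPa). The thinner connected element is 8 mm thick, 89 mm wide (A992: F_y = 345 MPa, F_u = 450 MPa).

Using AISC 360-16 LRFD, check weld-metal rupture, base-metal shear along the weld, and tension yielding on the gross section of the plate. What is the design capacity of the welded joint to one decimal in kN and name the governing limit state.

Weld metal: throat = 0.707×6 = 4.242 mm, L = 2×112 = 224 mm. φR_n = 0.75 × 0.6 × 490 × 4.242 × 224 = 209.5 kN.
Base metal shear (8 mm plate): yield φR_n = 1.0×0.6×345×8×224 = 370.9 kN; rupture φR_n = 0.75×0.6×450×8×224 = 362.9 kN; take 362.9 kN (rupture).
Tension yield (gross): A_g = 89×8 = 712 mm². φR_n = 0.90 × 345 × 712 = 221.1 kN.
Governing: min(209.5, 362.9, 221.1) = 209.5 kN → weld metal.

209.5 kN (weld metal governs)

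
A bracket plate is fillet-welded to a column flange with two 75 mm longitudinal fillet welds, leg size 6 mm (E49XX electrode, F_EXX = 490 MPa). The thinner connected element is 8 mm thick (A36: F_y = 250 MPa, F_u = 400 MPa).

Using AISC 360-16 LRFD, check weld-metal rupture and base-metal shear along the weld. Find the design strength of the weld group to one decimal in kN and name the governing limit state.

Weld metal: throat = 0.707×6 = 4.242 mm, L = 2×75 = 150 mm. φR_n = 0.75 × 0.6 × 490 × 4.242 × 150 = 140.3 kN.
Base metal shear (8 mm plate): yield φR_n = 1.0×0.6×250×8×150 = 180.0 kN; rupture φR_n = 0.75×0.6×400×8×150 = 216.0 kN; take 180.0 kN (yield).
Governing: min(140.3, 180.0) = 140.3 kN → weld metal.

140.3 kN (weld metal governs)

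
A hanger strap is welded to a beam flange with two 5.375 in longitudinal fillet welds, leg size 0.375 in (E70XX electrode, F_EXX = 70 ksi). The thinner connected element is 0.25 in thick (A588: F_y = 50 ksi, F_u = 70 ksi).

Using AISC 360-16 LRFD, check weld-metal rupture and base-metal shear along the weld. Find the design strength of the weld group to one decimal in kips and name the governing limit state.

Weld metal: throat = 0.707×0.375 = 0.26513 in, L = 2×5.375 = 10.75 in. φR_n = 0.75 × 0.6 × 70 × 0.26513 × 10.75 = 89.8 kips.
Base metal shear (0.25 in plate): yield φR_n = 1.0×0.6×50×0.25×10.75 = 80.6 kips; rupture φR_n = 0.75×0.6×70×0.25×10.75 = 84.7 kips; take 80.6 kips (yield).
Governing: min(89.8, 80.6) = 80.6 kips → base-metal shear.

80.6 kips (base-metal shear governs)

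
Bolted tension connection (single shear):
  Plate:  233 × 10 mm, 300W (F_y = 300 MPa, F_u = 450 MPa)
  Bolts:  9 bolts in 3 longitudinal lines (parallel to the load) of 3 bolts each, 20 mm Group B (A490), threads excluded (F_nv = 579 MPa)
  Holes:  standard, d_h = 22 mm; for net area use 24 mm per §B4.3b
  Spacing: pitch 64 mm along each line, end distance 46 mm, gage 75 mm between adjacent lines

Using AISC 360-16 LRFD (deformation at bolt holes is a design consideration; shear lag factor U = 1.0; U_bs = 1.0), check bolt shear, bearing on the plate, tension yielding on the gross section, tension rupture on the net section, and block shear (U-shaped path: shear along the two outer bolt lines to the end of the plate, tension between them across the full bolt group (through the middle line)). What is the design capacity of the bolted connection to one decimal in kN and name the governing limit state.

543.4 kN (net-section rupture governs)

Bolt shear: A_b = π(20)²/4 = 314.16 mm². φR_n = 0.75 × 579 × 314.16 × 9 × 1 = 1227.8 kN.
Bearing (10 mm plate, F_u = 450 MPa): end bolts L_c = 46 − 22/2 = 35, R_n = min(1.2×35×10×450, 2.4×20×10×450) = 189 kN/bolt; interior L_c = 64 − 22 = 42, R_n = 216 kN/bolt. φR_n = 0.75 × (3×189 + 6×216) = 1397.3 kN.
Tension yield (gross): A_g = 233×10 = 2330 mm². φR_n = 0.90 × 300 × 2330 = 629.1 kN.
Tension rupture (net): A_n = (233 − 3×24)×10 = 1610 mm² (U = 1.0, A_e = A_n). φR_n = 0.75 × 450 × 1610 = 543.4 kN.
Block shear: shear path 2×[46+2×64] = 2×174 mm, A_gv = 3480, A_nv = 2×(174 − 2.5×24)×10 = 2280 mm²; tension across gage: (150 − 2×24)×10 = 1020 mm². R_n = min(0.6×450×2280, 0.6×300×3480) + 1.0×450×1020 = min(615.6, 626.4) + 459 = 1074.6 kN. φR_n = 0.75 × 1074.6 = 806.0 kN.
Governing: min(1227.8, 1397.3, 629.1, 543.4, 806.0) = 543.4 kN → net-section rupture.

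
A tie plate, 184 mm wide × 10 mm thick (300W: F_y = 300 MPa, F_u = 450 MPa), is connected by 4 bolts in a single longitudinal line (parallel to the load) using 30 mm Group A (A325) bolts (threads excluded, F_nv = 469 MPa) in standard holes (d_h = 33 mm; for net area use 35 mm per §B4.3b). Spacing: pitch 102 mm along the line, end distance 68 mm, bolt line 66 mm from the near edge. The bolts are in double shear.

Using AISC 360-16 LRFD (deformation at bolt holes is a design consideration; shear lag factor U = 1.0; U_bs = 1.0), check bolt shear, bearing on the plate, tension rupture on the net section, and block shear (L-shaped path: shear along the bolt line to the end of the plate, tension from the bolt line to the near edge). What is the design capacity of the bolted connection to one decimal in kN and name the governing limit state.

Bolt shear: A_b = π(30)²/4 = 706.86 mm². φR_n = 0.75 × 469 × 706.86 × 4 × 2 = 1989.1 kN.
Bearing (10 mm plate, F_u = 450 MPa): end bolts L_c = 68 − 33/2 = 51.5, R_n = min(1.2×51.5×10×450, 2.4×30×10×450) = 278.1 kN/bolt; interior L_c = 102 − 33 = 69, R_n = 324 kN/bolt. φR_n = 0.75 × (1×278.1 + 3×324) = 937.6 kN.
Tension rupture (net): A_n = (184 − 1×35)×10 = 1490 mm² (U = 1.0, A_e = A_n). φR_n = 0.75 × 450 × 1490 = 502.9 kN.
Block shear: shear path 1×[68+3×102] = 1×374 mm, A_gv = 3740, A_nv = 1×(374 − 3.5×35)×10 = 2515 mm²; tension to near edge: (66 − 0.5×35)×10 = 485 mm². R_n = min(0.6×450×2515, 0.6×300×3740) + 1.0×450×485 = min(679.05, 673.2) + 218.25 = 891.45 kN. φR_n = 0.75 × 891.45 = 668.6 kN.
Governing: min(1989.1, 937.6, 502.9, 668.6) = 502.9 kN → net-section rupture.

502.9 kN (net-section rupture governs)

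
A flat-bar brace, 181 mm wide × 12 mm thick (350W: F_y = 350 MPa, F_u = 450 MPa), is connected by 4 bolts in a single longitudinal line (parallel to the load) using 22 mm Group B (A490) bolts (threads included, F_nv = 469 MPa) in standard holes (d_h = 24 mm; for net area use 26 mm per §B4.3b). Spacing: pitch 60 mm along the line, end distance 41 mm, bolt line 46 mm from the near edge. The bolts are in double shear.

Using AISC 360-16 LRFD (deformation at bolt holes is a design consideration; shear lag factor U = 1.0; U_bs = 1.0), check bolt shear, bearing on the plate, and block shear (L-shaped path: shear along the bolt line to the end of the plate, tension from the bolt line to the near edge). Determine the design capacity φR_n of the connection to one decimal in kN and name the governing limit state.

449.6 kN (block shear governs)

Bolt shear: A_b = π(22)²/4 = 380.13 mm². φR_n = 0.75 × 469 × 380.13 × 4 × 2 = 1069.7 kN.
Bearing (12 mm plate, F_u = 450 MPa): end bolts L_c = 41 − 24/2 = 29, R_n = min(1.2×29×12×450, 2.4×22×12×450) = 187.92 kN/bolt; interior L_c = 60 − 24 = 36, R_n = 233.28 kN/bolt. φR_n = 0.75 × (1×187.92 + 3×233.28) = 665.8 kN.
Block shear: shear path 1×[41+3×60] = 1×221 mm, A_gv = 2652, A_nv = 1×(221 − 3.5×26)×12 = 1560 mm²; tension to near edge: (46 − 0.5×26)×12 = 396 mm². R_n = min(0.6×450×1560, 0.6×350×2652) + 1.0×450×396 = min(421.2, 556.92) + 178.2 = 599.4 kN. φR_n = 0.75 × 599.4 = 449.6 kN.
Governing: min(1069.7, 665.8, 449.6) = 449.6 kN → block shear.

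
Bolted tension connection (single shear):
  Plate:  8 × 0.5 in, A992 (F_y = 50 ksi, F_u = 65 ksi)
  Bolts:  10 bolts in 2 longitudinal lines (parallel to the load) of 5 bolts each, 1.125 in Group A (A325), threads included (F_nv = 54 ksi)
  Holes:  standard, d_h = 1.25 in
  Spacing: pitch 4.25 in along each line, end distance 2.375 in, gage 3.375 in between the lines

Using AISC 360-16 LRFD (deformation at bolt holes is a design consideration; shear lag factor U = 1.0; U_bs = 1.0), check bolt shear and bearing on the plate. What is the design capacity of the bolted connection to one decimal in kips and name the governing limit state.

Bolt shear: A_b = π(1.125)²/4 = 0.99402 in². φR_n = 0.75 × 54 × 0.99402 × 10 × 1 = 402.6 kips.
Bearing (0.5 in plate, F_u = 65 ksi): end bolts L_c = 2.375 − 1.25/2 = 1.75, R_n = min(1.2×1.75×0.5×65, 2.4×1.125×0.5×65) = 68.25 kips/bolt; interior L_c = 4.25 − 1.25 = 3, R_n = 87.75 kips/bolt. φR_n = 0.75 × (2×68.25 + 8×87.75) = 628.9 kips.
Governing: min(402.6, 628.9) = 402.6 kips → bolt shear.

402.6 kips (bolt shear governs)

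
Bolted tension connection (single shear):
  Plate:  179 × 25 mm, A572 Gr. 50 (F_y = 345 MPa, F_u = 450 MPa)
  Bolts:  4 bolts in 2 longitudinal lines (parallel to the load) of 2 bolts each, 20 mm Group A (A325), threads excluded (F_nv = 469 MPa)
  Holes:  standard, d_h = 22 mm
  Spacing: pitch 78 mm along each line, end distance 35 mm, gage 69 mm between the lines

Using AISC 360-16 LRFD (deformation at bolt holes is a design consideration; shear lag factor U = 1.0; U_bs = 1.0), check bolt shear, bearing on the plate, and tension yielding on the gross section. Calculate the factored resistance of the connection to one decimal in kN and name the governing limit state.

Bolt shear: A_b = π(20)²/4 = 314.16 mm². φR_n = 0.75 × 469 × 314.16 × 4 × 1 = 442.0 kN.
Bearing (25 mm plate, F_u = 450 MPa): end bolts L_c = 35 − 22/2 = 24, R_n = min(1.2×24×25×450, 2.4×20×25×450) = 324 kN/bolt; interior L_c = 78 − 22 = 56, R_n = 540 kN/bolt. φR_n = 0.75 × (2×324 + 2×540) = 1296.0 kN.
Tension yield (gross): A_g = 179×25 = 4475 mm². φR_n = 0.90 × 345 × 4475 = 1389.5 kN.
Governing: min(442.0, 1296.0, 1389.5) = 442.0 kN → bolt shear.

442.0 kN (bolt shear governs)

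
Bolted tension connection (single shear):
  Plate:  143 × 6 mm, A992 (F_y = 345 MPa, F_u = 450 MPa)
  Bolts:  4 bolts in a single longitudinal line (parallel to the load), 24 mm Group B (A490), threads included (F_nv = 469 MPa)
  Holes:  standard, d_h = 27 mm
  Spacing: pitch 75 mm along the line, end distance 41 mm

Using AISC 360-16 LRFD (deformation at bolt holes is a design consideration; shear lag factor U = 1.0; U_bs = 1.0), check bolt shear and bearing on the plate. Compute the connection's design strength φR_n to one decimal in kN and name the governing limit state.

416.7 kN (bearing governs)

Bolt shear: A_b = π(24)²/4 = 452.39 mm². φR_n = 0.75 × 469 × 452.39 × 4 × 1 = 636.5 kN.
Bearing (6 mm plate, F_u = 450 MPa): end bolts L_c = 41 − 27/2 = 27.5, R_n = min(1.2×27.5×6×450, 2.4×24×6×450) = 89.1 kN/bolt; interior L_c = 75 − 27 = 48, R_n = 155.52 kN/bolt. φR_n = 0.75 × (1×89.1 + 3×155.52) = 416.7 kN.
Governing: min(636.5, 416.7) = 416.7 kN → bearing.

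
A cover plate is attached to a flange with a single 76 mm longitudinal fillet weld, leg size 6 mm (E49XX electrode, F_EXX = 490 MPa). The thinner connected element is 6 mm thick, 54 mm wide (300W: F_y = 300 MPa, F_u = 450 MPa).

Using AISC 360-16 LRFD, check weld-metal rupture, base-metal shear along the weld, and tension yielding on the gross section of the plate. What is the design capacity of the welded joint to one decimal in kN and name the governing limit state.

Weld metal: throat = 0.707×6 = 4.242 mm, L = 76 mm. φR_n = 0.75 × 0.6 × 490 × 4.242 × 76 = 71.1 kN.
Base metal shear (6 mm plate): yield φR_n = 1.0×0.6×300×6×76 = 82.1 kN; rupture φR_n = 0.75×0.6×450×6×76 = 92.3 kN; take 82.1 kN (yield).
Tension yield (gross): A_g = 54×6 = 324 mm². φR_n = 0.90 × 300 × 324 = 87.5 kN.
Governing: min(71.1, 82.1, 87.5) = 71.1 kN → weld metal.

71.1 kN (weld metal governs)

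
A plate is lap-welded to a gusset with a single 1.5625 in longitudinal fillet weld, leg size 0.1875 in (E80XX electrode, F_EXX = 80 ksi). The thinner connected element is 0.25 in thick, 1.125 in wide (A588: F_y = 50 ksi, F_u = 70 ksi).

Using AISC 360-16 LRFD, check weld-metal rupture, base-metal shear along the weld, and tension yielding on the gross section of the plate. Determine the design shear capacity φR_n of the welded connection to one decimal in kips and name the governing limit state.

Weld metal: throat = 0.707×0.1875 = 0.13256 in, L = 1.5625 in. φR_n = 0.75 × 0.6 × 80 × 0.13256 × 1.5625 = 7.5 kips.
Base metal shear (0.25 in plate): yield φR_n = 1.0×0.6×50×0.25×1.5625 = 11.7 kips; rupture φR_n = 0.75×0.6×70×0.25×1.5625 = 12.3 kips; take 11.7 kips (yield).
Tension yield (gross): A_g = 1.125×0.25 = 0.28125 in². φR_n = 0.90 × 50 × 0.28125 = 12.7 kips.
Governing: min(7.5, 11.7, 12.7) = 7.5 kips → weld metal.

7.5 kips (weld metal governs)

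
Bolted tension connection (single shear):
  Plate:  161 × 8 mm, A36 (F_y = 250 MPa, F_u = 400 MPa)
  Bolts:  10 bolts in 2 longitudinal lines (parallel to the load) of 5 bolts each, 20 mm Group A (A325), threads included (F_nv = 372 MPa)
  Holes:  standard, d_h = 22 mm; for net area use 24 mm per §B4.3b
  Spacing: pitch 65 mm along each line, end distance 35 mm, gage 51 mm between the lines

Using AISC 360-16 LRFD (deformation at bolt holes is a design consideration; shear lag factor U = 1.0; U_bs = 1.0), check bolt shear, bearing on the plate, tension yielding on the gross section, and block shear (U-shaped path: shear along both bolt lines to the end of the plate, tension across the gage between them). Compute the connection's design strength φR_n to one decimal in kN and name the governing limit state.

Bolt shear: A_b = π(20)²/4 = 314.16 mm². φR_n = 0.75 × 372 × 314.16 × 10 × 1 = 876.5 kN.
Bearing (8 mm plate, F_u = 400 MPa): end bolts L_c = 35 − 22/2 = 24, R_n = min(1.2×24×8×400, 2.4×20×8×400) = 92.16 kN/bolt; interior L_c = 65 − 22 = 43, R_n = 153.6 kN/bolt. φR_n = 0.75 × (2×92.16 + 8×153.6) = 1059.8 kN.
Tension yield (gross): A_g = 161×8 = 1288 mm². φR_n = 0.90 × 250 × 1288 = 289.8 kN.
Block shear: shear path 2×[35+4×65] = 2×295 mm, A_gv = 4720, A_nv = 2×(295 − 4.5×24)×8 = 2992 mm²; tension across gage: (51 − 1×24)×8 = 216 mm². R_n = min(0.6×400×2992, 0.6×250×4720) + 1.0×400×216 = min(718.08, 708) + 86.4 = 794.4 kN. φR_n = 0.75 × 794.4 = 595.8 kN.
Governing: min(876.5, 1059.8, 289.8, 595.8) = 289.8 kN → gross-section yield.

289.8 kN (gross-section yield governs)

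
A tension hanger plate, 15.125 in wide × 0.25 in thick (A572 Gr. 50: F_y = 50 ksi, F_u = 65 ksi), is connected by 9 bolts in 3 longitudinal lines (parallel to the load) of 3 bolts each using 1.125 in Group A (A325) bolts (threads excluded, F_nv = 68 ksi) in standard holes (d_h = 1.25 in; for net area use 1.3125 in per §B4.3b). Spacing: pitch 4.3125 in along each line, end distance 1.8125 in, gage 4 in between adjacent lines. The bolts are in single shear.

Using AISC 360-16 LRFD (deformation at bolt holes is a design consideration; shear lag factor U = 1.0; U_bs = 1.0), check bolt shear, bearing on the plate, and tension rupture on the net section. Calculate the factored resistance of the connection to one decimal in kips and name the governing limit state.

136.3 kips (net-section rupture governs)

Bolt shear: A_b = π(1.125)²/4 = 0.99402 in². φR_n = 0.75 × 68 × 0.99402 × 9 × 1 = 456.3 kips.
Bearing (0.25 in plate, F_u = 65 ksi): end bolts L_c = 1.8125 − 1.25/2 = 1.1875, R_n = min(1.2×1.1875×0.25×65, 2.4×1.125×0.25×65) = 23.156 kips/bolt; interior L_c = 4.3125 − 1.25 = 3.0625, R_n = 43.875 kips/bolt. φR_n = 0.75 × (3×23.156 + 6×43.875) = 249.5 kips.
Tension rupture (net): A_n = (15.125 − 3×1.3125)×0.25 = 2.7969 in² (U = 1.0, A_e = A_n). φR_n = 0.75 × 65 × 2.7969 = 136.3 kips.
Governing: min(456.3, 249.5, 136.3) = 136.3 kips → net-section rupture.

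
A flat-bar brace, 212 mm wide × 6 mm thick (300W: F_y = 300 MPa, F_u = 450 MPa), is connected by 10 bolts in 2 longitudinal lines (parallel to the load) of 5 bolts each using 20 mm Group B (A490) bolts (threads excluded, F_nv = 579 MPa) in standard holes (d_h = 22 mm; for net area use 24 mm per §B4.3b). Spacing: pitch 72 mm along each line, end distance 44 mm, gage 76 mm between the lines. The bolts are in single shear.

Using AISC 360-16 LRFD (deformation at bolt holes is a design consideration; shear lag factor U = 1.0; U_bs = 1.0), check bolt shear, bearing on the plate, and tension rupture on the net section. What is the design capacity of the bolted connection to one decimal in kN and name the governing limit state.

Bolt shear: A_b = π(20)²/4 = 314.16 mm². φR_n = 0.75 × 579 × 314.16 × 10 × 1 = 1364.2 kN.
Bearing (6 mm plate, F_u = 450 MPa): end bolts L_c = 44 − 22/2 = 33, R_n = min(1.2×33×6×450, 2.4×20×6×450) = 106.92 kN/bolt; interior L_c = 72 − 22 = 50, R_n = 129.6 kN/bolt. φR_n = 0.75 × (2×106.92 + 8×129.6) = 938.0 kN.
Tension rupture (net): A_n = (212 − 2×24)×6 = 984 mm² (U = 1.0, A_e = A_n). φR_n = 0.75 × 450 × 984 = 332.1 kN.
Governing: min(1364.2, 938.0, 332.1) = 332.1 kN → net-section rupture.

332.1 kN (net-section rupture governs)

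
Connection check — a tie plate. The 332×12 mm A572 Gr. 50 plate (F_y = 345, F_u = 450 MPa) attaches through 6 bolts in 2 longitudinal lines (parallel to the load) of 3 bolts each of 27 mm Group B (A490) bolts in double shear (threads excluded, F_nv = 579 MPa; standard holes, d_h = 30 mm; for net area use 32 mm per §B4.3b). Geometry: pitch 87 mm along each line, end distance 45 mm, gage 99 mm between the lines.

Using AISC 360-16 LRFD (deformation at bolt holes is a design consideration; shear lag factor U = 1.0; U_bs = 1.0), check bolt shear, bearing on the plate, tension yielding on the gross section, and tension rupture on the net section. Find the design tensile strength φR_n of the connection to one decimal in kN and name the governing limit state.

1085.4 kN (net-section rupture governs)

Bolt shear: A_b = π(27)²/4 = 572.56 mm². φR_n = 0.75 × 579 × 572.56 × 6 × 2 = 2983.6 kN.
Bearing (12 mm plate, F_u = 450 MPa): end bolts L_c = 45 − 30/2 = 30, R_n = min(1.2×30×12×450, 2.4×27×12×450) = 194.4 kN/bolt; interior L_c = 87 − 30 = 57, R_n = 349.92 kN/bolt. φR_n = 0.75 × (2×194.4 + 4×349.92) = 1341.4 kN.
Tension yield (gross): A_g = 332×12 = 3984 mm². φR_n = 0.90 × 345 × 3984 = 1237.0 kN.
Tension rupture (net): A_n = (332 − 2×32)×12 = 3216 mm² (U = 1.0, A_e = A_n). φR_n = 0.75 × 450 × 3216 = 1085.4 kN.
Governing: min(2983.6, 1341.4, 1237.0, 1085.4) = 1085.4 kN → net-section rupture.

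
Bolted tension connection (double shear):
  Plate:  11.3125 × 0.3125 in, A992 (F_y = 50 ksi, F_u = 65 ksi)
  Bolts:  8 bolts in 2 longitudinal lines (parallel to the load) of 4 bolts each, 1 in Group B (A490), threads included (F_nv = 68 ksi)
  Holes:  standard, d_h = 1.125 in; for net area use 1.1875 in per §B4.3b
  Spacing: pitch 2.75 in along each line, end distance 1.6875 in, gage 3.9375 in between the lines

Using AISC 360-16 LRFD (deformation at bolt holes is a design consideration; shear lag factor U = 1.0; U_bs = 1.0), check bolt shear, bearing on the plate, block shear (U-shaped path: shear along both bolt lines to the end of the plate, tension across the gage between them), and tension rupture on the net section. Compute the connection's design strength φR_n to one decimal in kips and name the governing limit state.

136.2 kips (net-section rupture governs)

Bolt shear: A_b = π(1)²/4 = 0.7854 in². φR_n = 0.75 × 68 × 0.7854 × 8 × 2 = 640.9 kips.
Bearing (0.3125 in plate, F_u = 65 ksi): end bolts L_c = 1.6875 − 1.125/2 = 1.125, R_n = min(1.2×1.125×0.3125×65, 2.4×1×0.3125×65) = 27.422 kips/bolt; interior L_c = 2.75 − 1.125 = 1.625, R_n = 39.609 kips/bolt. φR_n = 0.75 × (2×27.422 + 6×39.609) = 219.4 kips.
Block shear: shear path 2×[1.6875+3×2.75] = 2×9.9375 in, A_gv = 6.2109, A_nv = 2×(9.9375 − 3.5×1.1875)×0.3125 = 3.6133 in²; tension across gage: (3.9375 − 1×1.1875)×0.3125 = 0.85938 in². R_n = min(0.6×65×3.6133, 0.6×50×6.2109) + 1.0×65×0.85938 = min(140.92, 186.33) + 55.86 = 196.78 kips. φR_n = 0.75 × 196.78 = 147.6 kips.
Tension rupture (net): A_n = (11.3125 − 2×1.1875)×0.3125 = 2.793 in² (U = 1.0, A_e = A_n). φR_n = 0.75 × 65 × 2.793 = 136.2 kips.
Governing: min(640.9, 219.4, 147.6, 136.2) = 136.2 kips → net-section rupture.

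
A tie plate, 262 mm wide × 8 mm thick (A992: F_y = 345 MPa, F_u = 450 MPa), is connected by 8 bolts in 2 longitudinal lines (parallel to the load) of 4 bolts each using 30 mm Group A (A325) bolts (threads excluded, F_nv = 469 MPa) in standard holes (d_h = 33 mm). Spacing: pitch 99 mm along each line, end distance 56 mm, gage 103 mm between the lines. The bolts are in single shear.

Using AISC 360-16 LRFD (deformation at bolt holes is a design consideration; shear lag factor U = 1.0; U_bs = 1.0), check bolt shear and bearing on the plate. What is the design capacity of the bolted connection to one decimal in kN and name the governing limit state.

Bolt shear: A_b = π(30)²/4 = 706.86 mm². φR_n = 0.75 × 469 × 706.86 × 8 × 1 = 1989.1 kN.
Bearing (8 mm plate, F_u = 450 MPa): end bolts L_c = 56 − 33/2 = 39.5, R_n = min(1.2×39.5×8×450, 2.4×30×8×450) = 170.64 kN/bolt; interior L_c = 99 − 33 = 66, R_n = 259.2 kN/bolt. φR_n = 0.75 × (2×170.64 + 6×259.2) = 1422.4 kN.
Governing: min(1989.1, 1422.4) = 1422.4 kN → bearing.

1422.4 kN (bearing governs)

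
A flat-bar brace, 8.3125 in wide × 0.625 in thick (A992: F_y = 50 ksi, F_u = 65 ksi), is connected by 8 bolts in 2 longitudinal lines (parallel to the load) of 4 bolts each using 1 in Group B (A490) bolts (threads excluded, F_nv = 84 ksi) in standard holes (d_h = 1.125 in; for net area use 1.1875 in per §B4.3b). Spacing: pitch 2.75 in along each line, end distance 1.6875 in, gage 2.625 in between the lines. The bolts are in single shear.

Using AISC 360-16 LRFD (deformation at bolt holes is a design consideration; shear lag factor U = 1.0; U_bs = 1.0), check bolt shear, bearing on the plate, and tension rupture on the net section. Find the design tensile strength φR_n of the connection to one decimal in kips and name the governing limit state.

180.9 kips (net-section rupture governs)

Bolt shear: A_b = π(1)²/4 = 0.7854 in². φR_n = 0.75 × 84 × 0.7854 × 8 × 1 = 395.8 kips.
Bearing (0.625 in plate, F_u = 65 ksi): end bolts L_c = 1.6875 − 1.125/2 = 1.125, R_n = min(1.2×1.125×0.625×65, 2.4×1×0.625×65) = 54.844 kips/bolt; interior L_c = 2.75 − 1.125 = 1.625, R_n = 79.219 kips/bolt. φR_n = 0.75 × (2×54.844 + 6×79.219) = 438.8 kips.
Tension rupture (net): A_n = (8.3125 − 2×1.1875)×0.625 = 3.7109 in² (U = 1.0, A_e = A_n). φR_n = 0.75 × 65 × 3.7109 = 180.9 kips.
Governing: min(395.8, 438.8, 180.9) = 180.9 kips → net-section rupture.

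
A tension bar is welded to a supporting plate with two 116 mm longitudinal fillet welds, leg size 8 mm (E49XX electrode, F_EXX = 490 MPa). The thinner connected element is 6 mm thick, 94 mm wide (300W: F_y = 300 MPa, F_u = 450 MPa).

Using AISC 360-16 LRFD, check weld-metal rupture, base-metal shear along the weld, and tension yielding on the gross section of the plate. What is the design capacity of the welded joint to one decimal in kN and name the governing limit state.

152.3 kN (gross-section yield governs)

Weld metal: throat = 0.707×8 = 5.656 mm, L = 2×116 = 232 mm. φR_n = 0.75 × 0.6 × 490 × 5.656 × 232 = 289.3 kN.
Base metal shear (6 mm plate): yield φR_n = 1.0×0.6×300×6×232 = 250.6 kN; rupture φR_n = 0.75×0.6×450×6×232 = 281.9 kN; take 250.6 kN (yield).
Tension yield (gross): A_g = 94×6 = 564 mm². φR_n = 0.90 × 300 × 564 = 152.3 kN.
Governing: min(289.3, 250.6, 152.3) = 152.3 kN → gross-section yield.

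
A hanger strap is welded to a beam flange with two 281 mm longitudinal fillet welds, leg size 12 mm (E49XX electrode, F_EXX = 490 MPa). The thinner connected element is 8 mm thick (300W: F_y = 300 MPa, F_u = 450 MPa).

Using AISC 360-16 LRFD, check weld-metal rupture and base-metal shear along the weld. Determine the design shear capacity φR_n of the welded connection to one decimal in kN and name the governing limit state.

Weld metal: throat = 0.707×12 = 8.484 mm, L = 2×281 = 562 mm. φR_n = 0.75 × 0.6 × 490 × 8.484 × 562 = 1051.3 kN.
Base metal shear (8 mm plate): yield φR_n = 1.0×0.6×300×8×562 = 809.3 kN; rupture φR_n = 0.75×0.6×450×8×562 = 910.4 kN; take 809.3 kN (yield).
Governing: min(1051.3, 809.3) = 809.3 kN → base-metal shear.

809.3 kN (base-metal shear governs)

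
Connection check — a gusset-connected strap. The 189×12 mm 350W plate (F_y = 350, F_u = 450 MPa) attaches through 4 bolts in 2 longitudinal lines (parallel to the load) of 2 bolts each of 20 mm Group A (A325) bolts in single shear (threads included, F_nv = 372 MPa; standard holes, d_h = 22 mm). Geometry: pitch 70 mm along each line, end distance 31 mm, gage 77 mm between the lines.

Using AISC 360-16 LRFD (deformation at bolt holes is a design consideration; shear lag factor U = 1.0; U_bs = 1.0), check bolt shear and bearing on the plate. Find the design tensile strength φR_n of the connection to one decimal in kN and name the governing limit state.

350.6 kN (bolt shear governs)

Bolt shear: A_b = π(20)²/4 = 314.16 mm². φR_n = 0.75 × 372 × 314.16 × 4 × 1 = 350.6 kN.
Bearing (12 mm plate, F_u = 450 MPa): end bolts L_c = 31 − 22/2 = 20, R_n = min(1.2×20×12×450, 2.4×20×12×450) = 129.6 kN/bolt; interior L_c = 70 − 22 = 48, R_n = 259.2 kN/bolt. φR_n = 0.75 × (2×129.6 + 2×259.2) = 583.2 kN.
Governing: min(350.6, 583.2) = 350.6 kN → bolt shear.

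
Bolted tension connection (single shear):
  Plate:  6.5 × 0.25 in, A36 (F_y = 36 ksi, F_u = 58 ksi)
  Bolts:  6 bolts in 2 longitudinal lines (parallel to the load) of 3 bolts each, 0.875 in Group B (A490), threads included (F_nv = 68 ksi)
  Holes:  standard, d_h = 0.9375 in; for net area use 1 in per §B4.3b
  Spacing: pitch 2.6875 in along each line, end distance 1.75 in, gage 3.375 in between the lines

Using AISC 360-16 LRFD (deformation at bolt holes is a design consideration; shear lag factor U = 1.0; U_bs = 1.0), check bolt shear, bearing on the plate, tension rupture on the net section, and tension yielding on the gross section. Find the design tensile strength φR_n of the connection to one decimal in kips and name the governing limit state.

48.9 kips (net-section rupture governs)

Bolt shear: A_b = π(0.875)²/4 = 0.60132 in². φR_n = 0.75 × 68 × 0.60132 × 6 × 1 = 184.0 kips.
Bearing (0.25 in plate, F_u = 58 ksi): end bolts L_c = 1.75 − 0.9375/2 = 1.28125, R_n = min(1.2×1.28125×0.25×58, 2.4×0.875×0.25×58) = 22.294 kips/bolt; interior L_c = 2.6875 − 0.9375 = 1.75, R_n = 30.45 kips/bolt. φR_n = 0.75 × (2×22.294 + 4×30.45) = 124.8 kips.
Tension rupture (net): A_n = (6.5 − 2×1)×0.25 = 1.125 in² (U = 1.0, A_e = A_n). φR_n = 0.75 × 58 × 1.125 = 48.9 kips.
Tension yield (gross): A_g = 6.5×0.25 = 1.625 in². φR_n = 0.90 × 36 × 1.625 = 52.7 kips.
Governing: min(184.0, 124.8, 48.9, 52.7) = 48.9 kips → net-section rupture.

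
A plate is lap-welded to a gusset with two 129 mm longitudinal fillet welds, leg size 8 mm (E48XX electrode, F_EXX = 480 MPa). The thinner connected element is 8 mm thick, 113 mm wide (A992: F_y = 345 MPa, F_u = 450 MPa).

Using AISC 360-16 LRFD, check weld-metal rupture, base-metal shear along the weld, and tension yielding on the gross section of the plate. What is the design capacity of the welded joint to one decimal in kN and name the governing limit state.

280.7 kN (gross-section yield governs)

Weld metal: throat = 0.707×8 = 5.656 mm, L = 2×129 = 258 mm. φR_n = 0.75 × 0.6 × 480 × 5.656 × 258 = 315.2 kN.
Base metal shear (8 mm plate): yield φR_n = 1.0×0.6×345×8×258 = 427.2 kN; rupture φR_n = 0.75×0.6×450×8×258 = 418.0 kN; take 418.0 kN (rupture).
Tension yield (gross): A_g = 113×8 = 904 mm². φR_n = 0.90 × 345 × 904 = 280.7 kN.
Governing: min(315.2, 418.0, 280.7) = 280.7 kN → gross-section yield.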